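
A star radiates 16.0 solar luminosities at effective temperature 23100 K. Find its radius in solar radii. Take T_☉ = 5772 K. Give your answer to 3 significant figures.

R/R_☉ = √(L/L_☉) / (T/T_☉)² = √(16.0) / (4.002)²
       = 4.000 / 16.02 = 0.2497.

0.250 solar radii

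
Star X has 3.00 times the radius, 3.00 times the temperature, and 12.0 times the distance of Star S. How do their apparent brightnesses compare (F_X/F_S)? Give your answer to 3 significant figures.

L_X/L_S = (R_X/R_S)²(T_X/T_S)⁴ = (3.00)² × (3.00)⁴ = 729.0.
F_X/F_S = (L_X/L_S)/(d_X/d_S)² = 729.0 / (12.0)² = 5.062.

5.06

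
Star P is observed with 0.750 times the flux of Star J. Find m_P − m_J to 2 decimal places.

0.31

m_P − m_J = −2.5 log₁₀(F_P/F_J) = −2.5 log₁₀(0.750) = −2.5 × (-0.125) = 0.312.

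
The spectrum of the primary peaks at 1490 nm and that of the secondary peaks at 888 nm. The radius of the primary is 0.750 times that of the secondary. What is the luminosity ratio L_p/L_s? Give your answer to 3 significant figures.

0.0710

Wien's law gives T ∝ 1/λ_max, so T_p/T_s = λ_s/λ_p = 888/1490 = 0.5960.
Then L ∝ R²T⁴ gives L_p/L_s = (0.750)² × (0.5960)⁴ = 0.5625 × 0.1262 = 0.07096.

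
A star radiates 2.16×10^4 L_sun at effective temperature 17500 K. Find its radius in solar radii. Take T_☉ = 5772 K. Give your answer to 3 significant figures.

R/R_☉ = √(L/L_☉) / (T/T_☉)² = √(2.16×10^4) / (3.032)²
       = 147.0 / 9.192 = 15.99.

16.0 solar radii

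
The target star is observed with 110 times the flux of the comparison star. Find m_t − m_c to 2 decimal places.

m_t − m_c = −2.5 log₁₀(F_t/F_c) = −2.5 log₁₀(110) = −2.5 × (2.041) = -5.103.

-5.10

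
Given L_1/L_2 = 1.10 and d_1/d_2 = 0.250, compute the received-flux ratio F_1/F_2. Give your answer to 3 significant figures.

17.6

F = L/(4πd²), so F_1/F_2 = (L_1/L_2) / (d_1/d_2)²
= 1.10 / (0.250)² = 1.10 / 0.06250 = 17.60.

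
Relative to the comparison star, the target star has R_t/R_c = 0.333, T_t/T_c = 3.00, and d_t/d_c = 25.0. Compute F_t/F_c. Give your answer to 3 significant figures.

0.0144

L_t/L_c = (R_t/R_c)²(T_t/T_c)⁴ = (0.333)² × (3.00)⁴ = 8.982.
F_t/F_c = (L_t/L_c)/(d_t/d_c)² = 8.982 / (25.0)² = 0.01437.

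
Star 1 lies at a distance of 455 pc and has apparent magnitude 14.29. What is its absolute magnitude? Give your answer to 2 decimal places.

M = m − 5 log₁₀(d/10 pc) = 14.29 − 5 log₁₀(455/10)
  = 14.29 − 5 × 1.658 = 14.29 − 8.29 = 6.00.

6.00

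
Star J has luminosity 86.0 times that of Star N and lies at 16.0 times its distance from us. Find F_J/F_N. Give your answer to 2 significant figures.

F = L/(4πd²), so F_J/F_N = (L_J/L_N) / (d_J/d_N)²
= 86.0 / (16.0)² = 86.0 / 256.0 = 0.3359.

0.34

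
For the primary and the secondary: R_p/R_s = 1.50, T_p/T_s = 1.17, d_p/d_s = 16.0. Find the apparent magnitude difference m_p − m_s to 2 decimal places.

L_p/L_s = (1.50)²(1.17)⁴ = 4.216.
F_p/F_s = (L_p/L_s)/(d_p/d_s)² = 4.216/256.0 = 0.01647.
m_p − m_s = −2.5 log₁₀(0.01647) = 4.46.

4.46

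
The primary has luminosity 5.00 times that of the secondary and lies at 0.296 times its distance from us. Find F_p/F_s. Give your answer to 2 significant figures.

57

F = L/(4πd²), so F_p/F_s = (L_p/L_s) / (d_p/d_s)²
= 5.00 / (0.296)² = 5.00 / 0.08762 = 57.07.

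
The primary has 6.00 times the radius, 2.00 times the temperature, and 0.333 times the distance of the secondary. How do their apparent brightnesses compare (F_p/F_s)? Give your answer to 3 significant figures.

L_p/L_s = (R_p/R_s)²(T_p/T_s)⁴ = (6.00)² × (2.00)⁴ = 576.0.
F_p/F_s = (L_p/L_s)/(d_p/d_s)² = 576.0 / (0.333)² = 5194.

5.19×10^3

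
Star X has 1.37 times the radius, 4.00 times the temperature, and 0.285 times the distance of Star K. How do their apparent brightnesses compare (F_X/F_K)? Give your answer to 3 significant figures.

5.92×10^3

L_X/L_K = (R_X/R_K)²(T_X/T_K)⁴ = (1.37)² × (4.00)⁴ = 480.5.
F_X/F_K = (L_X/L_K)/(d_X/d_K)² = 480.5 / (0.285)² = 5915.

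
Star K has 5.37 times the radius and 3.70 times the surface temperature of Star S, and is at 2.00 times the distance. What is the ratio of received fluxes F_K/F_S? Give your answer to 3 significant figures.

L_K/L_S = (R_K/R_S)²(T_K/T_S)⁴ = (5.37)² × (3.70)⁴ = 5404.
F_K/F_S = (L_K/L_S)/(d_K/d_S)² = 5404 / (2.00)² = 1351.

1.35×10^3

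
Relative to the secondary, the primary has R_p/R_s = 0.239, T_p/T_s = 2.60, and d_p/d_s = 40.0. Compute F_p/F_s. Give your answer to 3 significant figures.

0.00163

L_p/L_s = (R_p/R_s)²(T_p/T_s)⁴ = (0.239)² × (2.60)⁴ = 2.610.
F_p/F_s = (L_p/L_s)/(d_p/d_s)² = 2.610 / (40.0)² = 0.001631.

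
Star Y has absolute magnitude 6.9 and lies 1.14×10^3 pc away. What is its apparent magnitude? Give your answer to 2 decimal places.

m = M + 5 log₁₀(d/10 pc) = 6.9 + 5 log₁₀(1.14×10^3/10)
  = 6.9 + 5 × 2.057 = 6.9 + 10.28 = 17.18.

17.18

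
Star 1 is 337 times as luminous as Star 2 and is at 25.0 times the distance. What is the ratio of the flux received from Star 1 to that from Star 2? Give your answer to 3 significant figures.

0.539

F = L/(4πd²), so F_1/F_2 = (L_1/L_2) / (d_1/d_2)²
= 337 / (25.0)² = 337 / 625.0 = 0.5392.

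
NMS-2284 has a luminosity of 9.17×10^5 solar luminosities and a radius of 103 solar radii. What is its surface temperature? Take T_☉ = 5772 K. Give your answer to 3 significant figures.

1.76×10^4 K

T/T_☉ = (L/L_☉)^(1/4) / (R/R_☉)^(1/2)
T = 5772 × (9.17×10^5)^(1/4) / √(103) = 5772 × 30.95 / 10.15 = 1.760×10^4 K.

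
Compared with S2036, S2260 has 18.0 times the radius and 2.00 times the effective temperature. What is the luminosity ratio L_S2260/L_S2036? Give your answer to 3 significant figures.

From the Stefan–Boltzmann law, L ∝ R²T⁴, so
L_S2260/L_S2036 = (R_S2260/R_S2036)² (T_S2260/T_S2036)⁴ = (18.0)² × (2.00)⁴ = 324.0 × 16.00 = 5184.

5.18×10^3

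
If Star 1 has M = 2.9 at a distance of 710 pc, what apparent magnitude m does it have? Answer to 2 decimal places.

12.16

m = M + 5 log₁₀(d/10 pc) = 2.9 + 5 log₁₀(710/10)
  = 2.9 + 5 × 1.851 = 2.9 + 9.26 = 12.16.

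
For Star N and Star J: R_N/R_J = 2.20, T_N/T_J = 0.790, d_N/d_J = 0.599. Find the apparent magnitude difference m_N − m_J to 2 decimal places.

L_N/L_J = (2.20)²(0.790)⁴ = 1.885.
F_N/F_J = (L_N/L_J)/(d_N/d_J)² = 1.885/0.3588 = 5.254.
m_N − m_J = −2.5 log₁₀(5.254) = -1.80.

-1.80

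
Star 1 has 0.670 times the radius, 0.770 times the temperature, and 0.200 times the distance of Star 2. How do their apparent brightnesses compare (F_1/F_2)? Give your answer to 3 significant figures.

L_1/L_2 = (R_1/R_2)²(T_1/T_2)⁴ = (0.670)² × (0.770)⁴ = 0.1578.
F_1/F_2 = (L_1/L_2)/(d_1/d_2)² = 0.1578 / (0.200)² = 3.945.

3.95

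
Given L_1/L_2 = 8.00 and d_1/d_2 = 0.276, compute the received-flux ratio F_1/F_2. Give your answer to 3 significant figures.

105

F = L/(4πd²), so F_1/F_2 = (L_1/L_2) / (d_1/d_2)²
= 8.00 / (0.276)² = 8.00 / 0.07618 = 105.0.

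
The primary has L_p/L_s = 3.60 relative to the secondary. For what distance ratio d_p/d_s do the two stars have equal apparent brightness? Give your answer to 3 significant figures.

Equal flux requires L_p/d_p² = L_s/d_s², so d_p/d_s = √(L_p/L_s)
= √(3.60) = 1.897.

1.90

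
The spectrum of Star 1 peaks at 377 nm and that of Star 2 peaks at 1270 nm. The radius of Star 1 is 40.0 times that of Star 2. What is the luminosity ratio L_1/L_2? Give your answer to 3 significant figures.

2.06×10^5

Wien's law gives T ∝ 1/λ_max, so T_1/T_2 = λ_2/λ_1 = 1270/377 = 3.369.
Then L ∝ R²T⁴ gives L_1/L_2 = (40.0)² × (3.369)⁴ = 1600 × 128.8 = 2.060×10^5.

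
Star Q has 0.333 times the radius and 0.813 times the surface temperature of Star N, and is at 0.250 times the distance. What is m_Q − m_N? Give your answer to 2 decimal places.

L_Q/L_N = (0.333)²(0.813)⁴ = 0.04845.
F_Q/F_N = (L_Q/L_N)/(d_Q/d_N)² = 0.04845/0.06250 = 0.7751.
m_Q − m_N = −2.5 log₁₀(0.7751) = 0.28.

0.28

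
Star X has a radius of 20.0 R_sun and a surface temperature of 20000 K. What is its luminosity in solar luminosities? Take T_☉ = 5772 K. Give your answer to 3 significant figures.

L/L_☉ = (R/R_☉)² (T/T_☉)⁴ = (20.0)² × (20000/5772)⁴
       = 400.0 × (3.465)⁴ = 400.0 × 144.2 = 5.766×10^4.

5.77×10^4 solar luminosities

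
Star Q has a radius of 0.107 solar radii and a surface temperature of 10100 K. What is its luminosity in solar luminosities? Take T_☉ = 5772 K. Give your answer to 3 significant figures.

0.107 solar luminosities

L/L_☉ = (R/R_☉)² (T/T_☉)⁴ = (0.107)² × (10100/5772)⁴
       = 0.01145 × (1.750)⁴ = 0.01145 × 9.375 = 0.1073.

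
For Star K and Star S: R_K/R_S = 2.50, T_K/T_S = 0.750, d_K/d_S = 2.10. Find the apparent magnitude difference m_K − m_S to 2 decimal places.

0.87

L_K/L_S = (2.50)²(0.750)⁴ = 1.978.
F_K/F_S = (L_K/L_S)/(d_K/d_S)² = 1.978/4.410 = 0.4484.
m_K − m_S = −2.5 log₁₀(0.4484) = 0.87.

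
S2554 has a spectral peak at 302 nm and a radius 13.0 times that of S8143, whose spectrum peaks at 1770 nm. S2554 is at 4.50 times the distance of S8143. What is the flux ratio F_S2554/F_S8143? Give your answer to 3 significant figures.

Wien's law: T_S2554/T_S8143 = λ_S8143/λ_S2554 = 1770/302 = 5.861.
L_S2554/L_S8143 = (R_S2554/R_S8143)²(T_S2554/T_S8143)⁴ = (13.0)²(5.861)⁴ = 1.994×10^5.
F_S2554/F_S8143 = (L_S2554/L_S8143)/(d_S2554/d_S8143)² = 1.994×10^5/(4.50)² = 9848.

9.85×10^3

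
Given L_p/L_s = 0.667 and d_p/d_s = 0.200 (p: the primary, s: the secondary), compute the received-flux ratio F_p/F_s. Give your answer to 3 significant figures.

16.7

F = L/(4πd²), so F_p/F_s = (L_p/L_s) / (d_p/d_s)²
= 0.667 / (0.200)² = 0.667 / 0.04000 = 16.67.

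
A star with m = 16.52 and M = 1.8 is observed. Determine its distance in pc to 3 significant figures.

m − M = 5 log₁₀(d/10 pc)
16.52 − (1.8) = 14.72 = 5 log₁₀(d/10)
d = 10 × 10^(14.72/5) = 10 × 10^2.944 = 8790 pc.

8.79×10^3 pc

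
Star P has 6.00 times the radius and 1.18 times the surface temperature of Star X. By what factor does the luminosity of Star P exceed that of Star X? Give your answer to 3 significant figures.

From the Stefan–Boltzmann law, L ∝ R²T⁴, so
L_P/L_X = (R_P/R_X)² (T_P/T_X)⁴ = (6.00)² × (1.18)⁴ = 36.00 × 1.939 = 69.80.

69.8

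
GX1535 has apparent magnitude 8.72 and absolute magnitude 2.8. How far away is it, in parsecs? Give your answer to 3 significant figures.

m − M = 5 log₁₀(d/10 pc)
8.72 − (2.8) = 5.92 = 5 log₁₀(d/10)
d = 10 × 10^(5.92/5) = 10 × 10^1.184 = 152.8 pc.

153 pc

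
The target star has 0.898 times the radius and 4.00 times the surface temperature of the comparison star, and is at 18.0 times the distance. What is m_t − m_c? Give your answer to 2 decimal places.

0.49

L_t/L_c = (0.898)²(4.00)⁴ = 206.4.
F_t/F_c = (L_t/L_c)/(d_t/d_c)² = 206.4/324.0 = 0.6372.
m_t − m_c = −2.5 log₁₀(0.6372) = 0.49.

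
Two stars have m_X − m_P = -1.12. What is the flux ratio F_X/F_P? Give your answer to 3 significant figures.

F_X/F_P = 10^(−(m_X − m_P)/2.5) = 10^(1.12/2.5) = 10^0.448 = 2.805.

2.81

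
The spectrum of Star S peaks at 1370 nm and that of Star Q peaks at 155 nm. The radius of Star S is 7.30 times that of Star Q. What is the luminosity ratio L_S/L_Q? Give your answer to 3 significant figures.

Wien's law gives T ∝ 1/λ_max, so T_S/T_Q = λ_Q/λ_S = 155/1370 = 0.1131.
Then L ∝ R²T⁴ gives L_S/L_Q = (7.30)² × (0.1131)⁴ = 53.29 × 1.638×10^-4 = 0.008732.

0.00873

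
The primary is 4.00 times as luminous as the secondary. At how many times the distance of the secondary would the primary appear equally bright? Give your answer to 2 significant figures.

Equal flux requires L_p/d_p² = L_s/d_s², so d_p/d_s = √(L_p/L_s)
= √(4.00) = 2.000.

2.0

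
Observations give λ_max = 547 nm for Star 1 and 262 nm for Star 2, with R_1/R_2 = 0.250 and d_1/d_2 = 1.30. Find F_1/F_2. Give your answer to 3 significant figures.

0.00195

Wien's law: T_1/T_2 = λ_2/λ_1 = 262/547 = 0.4790.
L_1/L_2 = (R_1/R_2)²(T_1/T_2)⁴ = (0.250)²(0.4790)⁴ = 0.003290.
F_1/F_2 = (L_1/L_2)/(d_1/d_2)² = 0.003290/(1.30)² = 0.001946.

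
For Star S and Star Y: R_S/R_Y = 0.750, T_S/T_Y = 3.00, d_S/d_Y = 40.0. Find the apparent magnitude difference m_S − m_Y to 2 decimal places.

L_S/L_Y = (0.750)²(3.00)⁴ = 45.56.
F_S/F_Y = (L_S/L_Y)/(d_S/d_Y)² = 45.56/1600 = 0.02848.
m_S − m_Y = −2.5 log₁₀(0.02848) = 3.86.

3.86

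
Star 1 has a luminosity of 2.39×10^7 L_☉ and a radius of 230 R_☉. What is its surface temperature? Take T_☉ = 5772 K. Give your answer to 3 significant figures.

T/T_☉ = (L/L_☉)^(1/4) / (R/R_☉)^(1/2)
T = 5772 × (2.39×10^7)^(1/4) / √(230) = 5772 × 69.92 / 15.17 = 2.661×10^4 K.

2.66×10^4 K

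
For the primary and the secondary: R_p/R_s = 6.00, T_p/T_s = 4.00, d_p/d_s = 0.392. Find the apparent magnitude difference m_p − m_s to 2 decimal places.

L_p/L_s = (6.00)²(4.00)⁴ = 9216.
F_p/F_s = (L_p/L_s)/(d_p/d_s)² = 9216/0.1537 = 5.998×10^4.
m_p − m_s = −2.5 log₁₀(5.998×10^4) = -11.94.

-11.94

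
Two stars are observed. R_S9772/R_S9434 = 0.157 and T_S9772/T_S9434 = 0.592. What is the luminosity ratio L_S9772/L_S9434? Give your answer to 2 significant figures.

0.0030

From the Stefan–Boltzmann law, L ∝ R²T⁴, so
L_S9772/L_S9434 = (R_S9772/R_S9434)² (T_S9772/T_S9434)⁴ = (0.157)² × (0.592)⁴ = 0.02465 × 0.1228 = 0.003028.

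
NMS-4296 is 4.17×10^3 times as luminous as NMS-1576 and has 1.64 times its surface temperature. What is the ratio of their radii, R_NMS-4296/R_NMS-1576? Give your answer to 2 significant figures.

24

L ∝ R²T⁴ gives R ∝ √L / T², so
R_NMS-4296/R_NMS-1576 = √(4.17×10^3) / (1.64)² = 64.58 / 2.690 = 24.01.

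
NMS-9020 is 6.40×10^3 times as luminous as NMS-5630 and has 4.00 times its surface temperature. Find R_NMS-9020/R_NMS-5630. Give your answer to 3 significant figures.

L ∝ R²T⁴ gives R ∝ √L / T², so
R_NMS-9020/R_NMS-5630 = √(6.40×10^3) / (4.00)² = 80.00 / 16.00 = 5.000.

5.00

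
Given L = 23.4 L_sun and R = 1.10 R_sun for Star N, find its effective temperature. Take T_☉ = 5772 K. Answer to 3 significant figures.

T/T_☉ = (L/L_☉)^(1/4) / (R/R_☉)^(1/2)
T = 5772 × (23.4)^(1/4) / √(1.10) = 5772 × 2.199 / 1.049 = 1.210×10^4 K.

1.21×10^4 K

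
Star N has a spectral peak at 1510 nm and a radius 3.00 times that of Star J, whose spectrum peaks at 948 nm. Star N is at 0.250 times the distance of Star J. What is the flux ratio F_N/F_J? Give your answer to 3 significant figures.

Wien's law: T_N/T_J = λ_J/λ_N = 948/1510 = 0.6278.
L_N/L_J = (R_N/R_J)²(T_N/T_J)⁴ = (3.00)²(0.6278)⁴ = 1.398.
F_N/F_J = (L_N/L_J)/(d_N/d_J)² = 1.398/(0.250)² = 22.37.

22.4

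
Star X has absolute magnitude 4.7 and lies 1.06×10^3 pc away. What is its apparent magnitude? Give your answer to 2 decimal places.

m = M + 5 log₁₀(d/10 pc) = 4.7 + 5 log₁₀(1.06×10^3/10)
  = 4.7 + 5 × 2.025 = 4.7 + 10.13 = 14.83.

14.83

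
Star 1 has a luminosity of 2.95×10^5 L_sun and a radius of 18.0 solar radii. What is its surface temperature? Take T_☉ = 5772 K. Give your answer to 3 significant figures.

3.17×10^4 K

T/T_☉ = (L/L_☉)^(1/4) / (R/R_☉)^(1/2)
T = 5772 × (2.95×10^5)^(1/4) / √(18.0) = 5772 × 23.31 / 4.243 = 3.171×10^4 K.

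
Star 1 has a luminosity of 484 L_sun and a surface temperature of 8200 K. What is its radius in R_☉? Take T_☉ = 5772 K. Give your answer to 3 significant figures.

R/R_☉ = √(L/L_☉) / (T/T_☉)² = √(484) / (1.421)²
       = 22.00 / 2.018 = 10.90.

10.9 R_☉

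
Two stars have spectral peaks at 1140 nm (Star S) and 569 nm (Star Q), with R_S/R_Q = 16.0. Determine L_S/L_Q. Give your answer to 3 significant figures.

Wien's law gives T ∝ 1/λ_max, so T_S/T_Q = λ_Q/λ_S = 569/1140 = 0.4991.
Then L ∝ R²T⁴ gives L_S/L_Q = (16.0)² × (0.4991)⁴ = 256.0 × 0.06206 = 15.89.

15.9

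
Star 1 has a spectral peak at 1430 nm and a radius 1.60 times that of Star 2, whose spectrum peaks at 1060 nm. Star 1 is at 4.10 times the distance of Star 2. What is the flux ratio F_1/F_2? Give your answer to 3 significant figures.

0.0460

Wien's law: T_1/T_2 = λ_2/λ_1 = 1060/1430 = 0.7413.
L_1/L_2 = (R_1/R_2)²(T_1/T_2)⁴ = (1.60)²(0.7413)⁴ = 0.7729.
F_1/F_2 = (L_1/L_2)/(d_1/d_2)² = 0.7729/(4.10)² = 0.04598.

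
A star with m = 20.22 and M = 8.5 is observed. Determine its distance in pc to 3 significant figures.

m − M = 5 log₁₀(d/10 pc)
20.22 − (8.5) = 11.72 = 5 log₁₀(d/10)
d = 10 × 10^(11.72/5) = 10 × 10^2.344 = 2208 pc.

2.21×10^3 pc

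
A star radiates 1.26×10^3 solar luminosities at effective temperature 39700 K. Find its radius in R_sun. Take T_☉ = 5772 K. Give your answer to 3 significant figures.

R/R_☉ = √(L/L_☉) / (T/T_☉)² = √(1.26×10^3) / (6.878)²
       = 35.50 / 47.31 = 0.7503.

0.750 R_sun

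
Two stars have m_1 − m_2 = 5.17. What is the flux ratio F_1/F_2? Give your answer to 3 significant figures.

F_1/F_2 = 10^(−(m_1 − m_2)/2.5) = 10^(-5.17/2.5) = 10^-2.068 = 0.008551.

0.00855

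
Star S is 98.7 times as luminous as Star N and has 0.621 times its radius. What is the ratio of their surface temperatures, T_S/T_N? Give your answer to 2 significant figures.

4.0

L ∝ R²T⁴ gives T ∝ (L/R²)^(1/4), so
T_S/T_N = (98.7 / 0.621²)^(1/4) = (255.9)^(1/4) = 4.000.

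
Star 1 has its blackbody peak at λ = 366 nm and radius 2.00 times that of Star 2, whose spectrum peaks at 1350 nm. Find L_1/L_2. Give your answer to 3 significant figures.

740

Wien's law gives T ∝ 1/λ_max, so T_1/T_2 = λ_2/λ_1 = 1350/366 = 3.689.
Then L ∝ R²T⁴ gives L_1/L_2 = (2.00)² × (3.689)⁴ = 4.000 × 185.1 = 740.4.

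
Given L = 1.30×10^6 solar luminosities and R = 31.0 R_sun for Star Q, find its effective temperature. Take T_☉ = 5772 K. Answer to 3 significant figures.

3.50×10^4 K

T/T_☉ = (L/L_☉)^(1/4) / (R/R_☉)^(1/2)
T = 5772 × (1.30×10^6)^(1/4) / √(31.0) = 5772 × 33.77 / 5.568 = 3.501×10^4 K.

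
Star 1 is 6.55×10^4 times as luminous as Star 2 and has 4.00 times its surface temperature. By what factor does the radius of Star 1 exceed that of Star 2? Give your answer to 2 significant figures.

L ∝ R²T⁴ gives R ∝ √L / T², so
R_1/R_2 = √(6.55×10^4) / (4.00)² = 255.9 / 16.00 = 16.00.

16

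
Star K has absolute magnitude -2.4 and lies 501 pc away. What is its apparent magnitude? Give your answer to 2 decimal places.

6.10

m = M + 5 log₁₀(d/10 pc) = -2.4 + 5 log₁₀(501/10)
  = -2.4 + 5 × 1.700 = -2.4 + 8.50 = 6.10.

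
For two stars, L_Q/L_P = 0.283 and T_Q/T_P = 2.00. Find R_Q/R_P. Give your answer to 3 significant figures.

L ∝ R²T⁴ gives R ∝ √L / T², so
R_Q/R_P = √(0.283) / (2.00)² = 0.5320 / 4.000 = 0.1330.

0.133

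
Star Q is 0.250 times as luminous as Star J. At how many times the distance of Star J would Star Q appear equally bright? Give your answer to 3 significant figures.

0.500

Equal flux requires L_Q/d_Q² = L_J/d_J², so d_Q/d_J = √(L_Q/L_J)
= √(0.250) = 0.5000.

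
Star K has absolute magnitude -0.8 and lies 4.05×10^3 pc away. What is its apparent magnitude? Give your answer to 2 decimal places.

12.24

m = M + 5 log₁₀(d/10 pc) = -0.8 + 5 log₁₀(4.05×10^3/10)
  = -0.8 + 5 × 2.607 = -0.8 + 13.04 = 12.24.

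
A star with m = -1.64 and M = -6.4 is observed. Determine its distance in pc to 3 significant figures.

m − M = 5 log₁₀(d/10 pc)
-1.64 − (-6.4) = 4.76 = 5 log₁₀(d/10)
d = 10 × 10^(4.76/5) = 10 × 10^0.952 = 89.54 pc.

89.5 pc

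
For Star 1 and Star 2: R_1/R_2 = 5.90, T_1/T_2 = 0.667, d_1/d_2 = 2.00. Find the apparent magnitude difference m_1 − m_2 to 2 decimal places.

-0.59

L_1/L_2 = (5.90)²(0.667)⁴ = 6.890.
F_1/F_2 = (L_1/L_2)/(d_1/d_2)² = 6.890/4.000 = 1.722.
m_1 − m_2 = −2.5 log₁₀(1.722) = -0.59.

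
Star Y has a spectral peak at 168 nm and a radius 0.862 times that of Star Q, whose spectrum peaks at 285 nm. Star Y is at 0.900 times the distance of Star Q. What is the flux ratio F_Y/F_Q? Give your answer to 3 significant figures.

Wien's law: T_Y/T_Q = λ_Q/λ_Y = 285/168 = 1.696.
L_Y/L_Q = (R_Y/R_Q)²(T_Y/T_Q)⁴ = (0.862)²(1.696)⁴ = 6.154.
F_Y/F_Q = (L_Y/L_Q)/(d_Y/d_Q)² = 6.154/(0.900)² = 7.598.

7.60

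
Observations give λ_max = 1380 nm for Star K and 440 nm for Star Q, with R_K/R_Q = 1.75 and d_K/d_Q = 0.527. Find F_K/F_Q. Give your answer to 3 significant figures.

Wien's law: T_K/T_Q = λ_Q/λ_K = 440/1380 = 0.3188.
L_K/L_Q = (R_K/R_Q)²(T_K/T_Q)⁴ = (1.75)²(0.3188)⁴ = 0.03165.
F_K/F_Q = (L_K/L_Q)/(d_K/d_Q)² = 0.03165/(0.527)² = 0.1140.

0.114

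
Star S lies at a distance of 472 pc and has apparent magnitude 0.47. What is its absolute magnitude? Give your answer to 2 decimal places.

-7.90

M = m − 5 log₁₀(d/10 pc) = 0.47 − 5 log₁₀(472/10)
  = 0.47 − 5 × 1.674 = 0.47 − 8.37 = -7.90.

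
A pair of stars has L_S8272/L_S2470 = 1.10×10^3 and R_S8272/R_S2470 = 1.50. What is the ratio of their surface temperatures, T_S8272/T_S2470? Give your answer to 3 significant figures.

L ∝ R²T⁴ gives T ∝ (L/R²)^(1/4), so
T_S8272/T_S2470 = (1.10×10^3 / 1.50²)^(1/4) = (488.9)^(1/4) = 4.702.

4.70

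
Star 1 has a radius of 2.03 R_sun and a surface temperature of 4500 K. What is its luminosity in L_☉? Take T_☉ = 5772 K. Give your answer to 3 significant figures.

L/L_☉ = (R/R_☉)² (T/T_☉)⁴ = (2.03)² × (4500/5772)⁴
       = 4.121 × (0.7796)⁴ = 4.121 × 0.3694 = 1.522.

1.52 L_☉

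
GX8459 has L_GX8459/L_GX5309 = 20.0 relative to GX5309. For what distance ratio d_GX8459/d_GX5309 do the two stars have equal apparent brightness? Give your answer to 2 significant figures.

4.5

Equal flux requires L_GX8459/d_GX8459² = L_GX5309/d_GX5309², so d_GX8459/d_GX5309 = √(L_GX8459/L_GX5309)
= √(20.0) = 4.472.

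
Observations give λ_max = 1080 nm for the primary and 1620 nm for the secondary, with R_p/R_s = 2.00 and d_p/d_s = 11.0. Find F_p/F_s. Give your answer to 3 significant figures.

0.167

Wien's law: T_p/T_s = λ_s/λ_p = 1620/1080 = 1.500.
L_p/L_s = (R_p/R_s)²(T_p/T_s)⁴ = (2.00)²(1.500)⁴ = 20.25.
F_p/F_s = (L_p/L_s)/(d_p/d_s)² = 20.25/(11.0)² = 0.1674.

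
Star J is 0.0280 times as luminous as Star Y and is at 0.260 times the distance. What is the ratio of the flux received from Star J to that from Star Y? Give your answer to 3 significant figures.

0.414

F = L/(4πd²), so F_J/F_Y = (L_J/L_Y) / (d_J/d_Y)²
= 0.0280 / (0.260)² = 0.0280 / 0.06760 = 0.4142.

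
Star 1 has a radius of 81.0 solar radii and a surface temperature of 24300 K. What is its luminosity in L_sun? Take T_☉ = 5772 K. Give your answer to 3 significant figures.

2.06×10^6 L_sun

L/L_☉ = (R/R_☉)² (T/T_☉)⁴ = (81.0)² × (24300/5772)⁴
       = 6561 × (4.210)⁴ = 6561 × 314.1 = 2.061×10^6.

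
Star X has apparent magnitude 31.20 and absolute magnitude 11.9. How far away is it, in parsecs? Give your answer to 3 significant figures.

m − M = 5 log₁₀(d/10 pc)
31.20 − (11.9) = 19.30 = 5 log₁₀(d/10)
d = 10 × 10^(19.30/5) = 10 × 10^3.860 = 7.244×10^4 pc.

7.24×10^4 pc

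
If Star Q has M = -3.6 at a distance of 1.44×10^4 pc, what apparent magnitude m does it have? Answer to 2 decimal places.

12.19

m = M + 5 log₁₀(d/10 pc) = -3.6 + 5 log₁₀(1.44×10^4/10)
  = -3.6 + 5 × 3.158 = -3.6 + 15.79 = 12.19.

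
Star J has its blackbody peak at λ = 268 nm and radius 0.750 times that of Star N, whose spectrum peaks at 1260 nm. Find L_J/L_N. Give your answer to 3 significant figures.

Wien's law gives T ∝ 1/λ_max, so T_J/T_N = λ_N/λ_J = 1260/268 = 4.701.
Then L ∝ R²T⁴ gives L_J/L_N = (0.750)² × (4.701)⁴ = 0.5625 × 488.6 = 274.8.

275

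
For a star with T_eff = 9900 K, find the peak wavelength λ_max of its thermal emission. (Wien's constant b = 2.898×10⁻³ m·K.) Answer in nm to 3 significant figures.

293 nm

λ_max = b/T = 2.898×10⁻³ / 9900 = 2.93×10^-7 m = 292.7 nm.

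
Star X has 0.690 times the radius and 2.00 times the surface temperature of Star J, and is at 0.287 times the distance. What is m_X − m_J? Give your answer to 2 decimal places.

L_X/L_J = (0.690)²(2.00)⁴ = 7.618.
F_X/F_J = (L_X/L_J)/(d_X/d_J)² = 7.618/0.08237 = 92.48.
m_X − m_J = −2.5 log₁₀(92.48) = -4.92.

-4.92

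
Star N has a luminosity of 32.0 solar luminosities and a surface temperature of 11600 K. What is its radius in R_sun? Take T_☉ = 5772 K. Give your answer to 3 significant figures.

R/R_☉ = √(L/L_☉) / (T/T_☉)² = √(32.0) / (2.010)²
       = 5.657 / 4.039 = 1.401.

1.40 R_sun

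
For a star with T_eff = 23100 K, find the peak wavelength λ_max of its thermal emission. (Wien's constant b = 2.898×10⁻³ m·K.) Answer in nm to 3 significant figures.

λ_max = b/T = 2.898×10⁻³ / 23100 = 1.25×10^-7 m = 125.5 nm.

125 nm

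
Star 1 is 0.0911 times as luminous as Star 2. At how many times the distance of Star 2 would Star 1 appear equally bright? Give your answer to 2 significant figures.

Equal flux requires L_1/d_1² = L_2/d_2², so d_1/d_2 = √(L_1/L_2)
= √(0.0911) = 0.3018.

0.30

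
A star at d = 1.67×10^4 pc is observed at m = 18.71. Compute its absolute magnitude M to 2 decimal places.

2.60

M = m − 5 log₁₀(d/10 pc) = 18.71 − 5 log₁₀(1.67×10^4/10)
  = 18.71 − 5 × 3.223 = 18.71 − 16.11 = 2.60.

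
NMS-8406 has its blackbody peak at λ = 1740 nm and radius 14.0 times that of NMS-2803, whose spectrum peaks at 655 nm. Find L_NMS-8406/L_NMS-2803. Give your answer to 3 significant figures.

3.94

Wien's law gives T ∝ 1/λ_max, so T_NMS-8406/T_NMS-2803 = λ_NMS-2803/λ_NMS-8406 = 655/1740 = 0.3764.
Then L ∝ R²T⁴ gives L_NMS-8406/L_NMS-2803 = (14.0)² × (0.3764)⁴ = 196.0 × 0.02008 = 3.936.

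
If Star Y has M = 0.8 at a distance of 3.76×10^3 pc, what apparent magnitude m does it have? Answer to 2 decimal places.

13.68

m = M + 5 log₁₀(d/10 pc) = 0.8 + 5 log₁₀(3.76×10^3/10)
  = 0.8 + 5 × 2.575 = 0.8 + 12.88 = 13.68.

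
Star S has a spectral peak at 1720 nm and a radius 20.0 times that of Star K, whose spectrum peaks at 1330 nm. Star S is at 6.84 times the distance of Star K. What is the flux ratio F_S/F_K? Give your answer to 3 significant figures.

3.06

Wien's law: T_S/T_K = λ_K/λ_S = 1330/1720 = 0.7733.
L_S/L_K = (R_S/R_K)²(T_S/T_K)⁴ = (20.0)²(0.7733)⁴ = 143.0.
F_S/F_K = (L_S/L_K)/(d_S/d_K)² = 143.0/(6.84)² = 3.057.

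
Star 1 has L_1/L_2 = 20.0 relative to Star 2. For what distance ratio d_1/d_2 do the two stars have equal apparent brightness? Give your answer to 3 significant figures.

Equal flux requires L_1/d_1² = L_2/d_2², so d_1/d_2 = √(L_1/L_2)
= √(20.0) = 4.472.

4.47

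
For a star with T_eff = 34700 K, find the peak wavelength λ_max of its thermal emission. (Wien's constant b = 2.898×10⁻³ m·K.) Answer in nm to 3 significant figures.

83.5 nm

λ_max = b/T = 2.898×10⁻³ / 34700 = 8.35×10^-8 m = 83.52 nm.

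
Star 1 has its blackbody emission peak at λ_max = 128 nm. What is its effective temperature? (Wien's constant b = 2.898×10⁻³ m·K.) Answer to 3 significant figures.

T = b/λ_max = 2.898×10⁻³ / (128×10⁻⁹) = 2.264×10^4 K.

2.26×10^4 K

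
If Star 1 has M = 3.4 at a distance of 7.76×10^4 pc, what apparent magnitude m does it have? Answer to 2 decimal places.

m = M + 5 log₁₀(d/10 pc) = 3.4 + 5 log₁₀(7.76×10^4/10)
  = 3.4 + 5 × 3.890 = 3.4 + 19.45 = 22.85.

22.85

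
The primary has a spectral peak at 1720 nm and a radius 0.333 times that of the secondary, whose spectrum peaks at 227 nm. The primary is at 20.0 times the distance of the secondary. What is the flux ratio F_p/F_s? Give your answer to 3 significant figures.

Wien's law: T_p/T_s = λ_s/λ_p = 227/1720 = 0.1320.
L_p/L_s = (R_p/R_s)²(T_p/T_s)⁴ = (0.333)²(0.1320)⁴ = 3.364×10^-5.
F_p/F_s = (L_p/L_s)/(d_p/d_s)² = 3.364×10^-5/(20.0)² = 8.410×10^-8.

8.41×10^-8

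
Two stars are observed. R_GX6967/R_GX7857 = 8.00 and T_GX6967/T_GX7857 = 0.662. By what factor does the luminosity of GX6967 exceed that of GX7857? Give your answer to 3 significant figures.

12.3

From the Stefan–Boltzmann law, L ∝ R²T⁴, so
L_GX6967/L_GX7857 = (R_GX6967/R_GX7857)² (T_GX6967/T_GX7857)⁴ = (8.00)² × (0.662)⁴ = 64.00 × 0.1921 = 12.29.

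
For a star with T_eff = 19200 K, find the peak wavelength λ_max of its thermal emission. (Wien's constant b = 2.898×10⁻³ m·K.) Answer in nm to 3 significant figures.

λ_max = b/T = 2.898×10⁻³ / 19200 = 1.51×10^-7 m = 150.9 nm.

151 nm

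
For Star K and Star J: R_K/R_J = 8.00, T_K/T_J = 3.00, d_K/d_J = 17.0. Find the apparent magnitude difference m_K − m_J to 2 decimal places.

L_K/L_J = (8.00)²(3.00)⁴ = 5184.
F_K/F_J = (L_K/L_J)/(d_K/d_J)² = 5184/289.0 = 17.94.
m_K − m_J = −2.5 log₁₀(17.94) = -3.13.

-3.13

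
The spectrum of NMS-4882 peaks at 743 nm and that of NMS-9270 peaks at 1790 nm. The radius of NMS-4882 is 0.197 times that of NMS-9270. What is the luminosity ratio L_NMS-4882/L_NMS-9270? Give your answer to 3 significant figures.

Wien's law gives T ∝ 1/λ_max, so T_NMS-4882/T_NMS-9270 = λ_NMS-9270/λ_NMS-4882 = 1790/743 = 2.409.
Then L ∝ R²T⁴ gives L_NMS-4882/L_NMS-9270 = (0.197)² × (2.409)⁴ = 0.03881 × 33.69 = 1.307.

1.31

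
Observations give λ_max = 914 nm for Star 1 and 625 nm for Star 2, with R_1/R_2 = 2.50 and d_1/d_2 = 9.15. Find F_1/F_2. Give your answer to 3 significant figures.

0.0163

Wien's law: T_1/T_2 = λ_2/λ_1 = 625/914 = 0.6838.
L_1/L_2 = (R_1/R_2)²(T_1/T_2)⁴ = (2.50)²(0.6838)⁴ = 1.367.
F_1/F_2 = (L_1/L_2)/(d_1/d_2)² = 1.367/(9.15)² = 0.01632.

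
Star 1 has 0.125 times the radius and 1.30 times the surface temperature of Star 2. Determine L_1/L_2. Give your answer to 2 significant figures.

0.045

From the Stefan–Boltzmann law, L ∝ R²T⁴, so
L_1/L_2 = (R_1/R_2)² (T_1/T_2)⁴ = (0.125)² × (1.30)⁴ = 0.01562 × 2.856 = 0.04463.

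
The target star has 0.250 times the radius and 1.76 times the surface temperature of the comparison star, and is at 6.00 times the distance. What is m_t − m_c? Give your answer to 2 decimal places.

4.45

L_t/L_c = (0.250)²(1.76)⁴ = 0.5997.
F_t/F_c = (L_t/L_c)/(d_t/d_c)² = 0.5997/36.00 = 0.01666.
m_t − m_c = −2.5 log₁₀(0.01666) = 4.45.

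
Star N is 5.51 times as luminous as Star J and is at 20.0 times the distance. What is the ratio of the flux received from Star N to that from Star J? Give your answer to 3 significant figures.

0.0138

F = L/(4πd²), so F_N/F_J = (L_N/L_J) / (d_N/d_J)²
= 5.51 / (20.0)² = 5.51 / 400.0 = 0.01377.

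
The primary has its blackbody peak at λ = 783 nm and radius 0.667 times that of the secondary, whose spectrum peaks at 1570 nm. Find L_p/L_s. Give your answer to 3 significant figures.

7.19

Wien's law gives T ∝ 1/λ_max, so T_p/T_s = λ_s/λ_p = 1570/783 = 2.005.
Then L ∝ R²T⁴ gives L_p/L_s = (0.667)² × (2.005)⁴ = 0.4449 × 16.16 = 7.191.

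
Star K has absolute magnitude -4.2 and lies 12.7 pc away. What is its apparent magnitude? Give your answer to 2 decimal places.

-3.68

m = M + 5 log₁₀(d/10 pc) = -4.2 + 5 log₁₀(12.7/10)
  = -4.2 + 5 × 0.104 = -4.2 + 0.52 = -3.68.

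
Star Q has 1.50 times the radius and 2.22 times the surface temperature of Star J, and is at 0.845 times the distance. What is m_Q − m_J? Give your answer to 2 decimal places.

L_Q/L_J = (1.50)²(2.22)⁴ = 54.65.
F_Q/F_J = (L_Q/L_J)/(d_Q/d_J)² = 54.65/0.7140 = 76.54.
m_Q − m_J = −2.5 log₁₀(76.54) = -4.71.

-4.71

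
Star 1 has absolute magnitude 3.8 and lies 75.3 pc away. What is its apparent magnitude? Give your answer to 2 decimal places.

m = M + 5 log₁₀(d/10 pc) = 3.8 + 5 log₁₀(75.3/10)
  = 3.8 + 5 × 0.877 = 3.8 + 4.38 = 8.18.

8.18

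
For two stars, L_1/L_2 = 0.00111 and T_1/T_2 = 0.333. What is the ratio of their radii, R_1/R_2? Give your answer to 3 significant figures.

L ∝ R²T⁴ gives R ∝ √L / T², so
R_1/R_2 = √(0.00111) / (0.333)² = 0.03332 / 0.1109 = 0.3005.

0.300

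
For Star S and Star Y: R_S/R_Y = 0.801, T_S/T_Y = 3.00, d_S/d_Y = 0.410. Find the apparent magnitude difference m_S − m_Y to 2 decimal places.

L_S/L_Y = (0.801)²(3.00)⁴ = 51.97.
F_S/F_Y = (L_S/L_Y)/(d_S/d_Y)² = 51.97/0.1681 = 309.2.
m_S − m_Y = −2.5 log₁₀(309.2) = -6.23.

-6.23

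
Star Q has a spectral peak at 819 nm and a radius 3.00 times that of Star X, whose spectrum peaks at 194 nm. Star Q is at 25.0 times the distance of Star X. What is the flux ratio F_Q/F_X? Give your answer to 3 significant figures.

4.53×10^-5

Wien's law: T_Q/T_X = λ_X/λ_Q = 194/819 = 0.2369.
L_Q/L_X = (R_Q/R_X)²(T_Q/T_X)⁴ = (3.00)²(0.2369)⁴ = 0.02833.
F_Q/F_X = (L_Q/L_X)/(d_Q/d_X)² = 0.02833/(25.0)² = 4.534×10^-5.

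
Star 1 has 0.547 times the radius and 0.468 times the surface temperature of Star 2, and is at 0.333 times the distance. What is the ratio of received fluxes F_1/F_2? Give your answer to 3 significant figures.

L_1/L_2 = (R_1/R_2)²(T_1/T_2)⁴ = (0.547)² × (0.468)⁴ = 0.01435.
F_1/F_2 = (L_1/L_2)/(d_1/d_2)² = 0.01435 / (0.333)² = 0.1294.

0.129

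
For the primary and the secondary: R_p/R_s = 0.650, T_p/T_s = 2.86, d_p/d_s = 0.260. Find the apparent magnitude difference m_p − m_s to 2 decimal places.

-6.55

L_p/L_s = (0.650)²(2.86)⁴ = 28.27.
F_p/F_s = (L_p/L_s)/(d_p/d_s)² = 28.27/0.06760 = 418.2.
m_p − m_s = −2.5 log₁₀(418.2) = -6.55.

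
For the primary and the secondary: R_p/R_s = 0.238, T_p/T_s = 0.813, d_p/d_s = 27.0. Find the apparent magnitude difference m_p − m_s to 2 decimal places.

11.17

L_p/L_s = (0.238)²(0.813)⁴ = 0.02475.
F_p/F_s = (L_p/L_s)/(d_p/d_s)² = 0.02475/729.0 = 3.395×10^-5.
m_p − m_s = −2.5 log₁₀(3.395×10^-5) = 11.17.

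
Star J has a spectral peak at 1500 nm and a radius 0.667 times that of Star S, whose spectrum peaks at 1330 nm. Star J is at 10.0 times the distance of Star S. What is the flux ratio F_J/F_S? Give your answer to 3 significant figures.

0.00275

Wien's law: T_J/T_S = λ_S/λ_J = 1330/1500 = 0.8867.
L_J/L_S = (R_J/R_S)²(T_J/T_S)⁴ = (0.667)²(0.8867)⁴ = 0.2750.
F_J/F_S = (L_J/L_S)/(d_J/d_S)² = 0.2750/(10.0)² = 0.002750.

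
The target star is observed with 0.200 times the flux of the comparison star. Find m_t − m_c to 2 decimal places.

1.75

m_t − m_c = −2.5 log₁₀(F_t/F_c) = −2.5 log₁₀(0.200) = −2.5 × (-0.699) = 1.747.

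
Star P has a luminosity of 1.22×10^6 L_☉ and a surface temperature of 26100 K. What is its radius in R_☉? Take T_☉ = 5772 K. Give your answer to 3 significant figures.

54.0 R_☉

R/R_☉ = √(L/L_☉) / (T/T_☉)² = √(1.22×10^6) / (4.522)²
       = 1105 / 20.45 = 54.02.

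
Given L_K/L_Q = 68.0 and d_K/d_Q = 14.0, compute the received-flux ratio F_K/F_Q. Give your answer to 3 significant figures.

F = L/(4πd²), so F_K/F_Q = (L_K/L_Q) / (d_K/d_Q)²
= 68.0 / (14.0)² = 68.0 / 196.0 = 0.3469.

0.347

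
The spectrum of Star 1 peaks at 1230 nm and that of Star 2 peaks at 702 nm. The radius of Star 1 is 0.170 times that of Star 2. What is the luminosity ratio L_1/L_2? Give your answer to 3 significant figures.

Wien's law gives T ∝ 1/λ_max, so T_1/T_2 = λ_2/λ_1 = 702/1230 = 0.5707.
Then L ∝ R²T⁴ gives L_1/L_2 = (0.170)² × (0.5707)⁴ = 0.02890 × 0.1061 = 0.003066.

0.00307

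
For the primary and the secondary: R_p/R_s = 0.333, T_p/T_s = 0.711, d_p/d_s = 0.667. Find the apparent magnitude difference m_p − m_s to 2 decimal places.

L_p/L_s = (0.333)²(0.711)⁴ = 0.02834.
F_p/F_s = (L_p/L_s)/(d_p/d_s)² = 0.02834/0.4449 = 0.06370.
m_p − m_s = −2.5 log₁₀(0.06370) = 2.99.

2.99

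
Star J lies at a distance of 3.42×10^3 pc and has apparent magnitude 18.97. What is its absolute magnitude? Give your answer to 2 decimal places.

M = m − 5 log₁₀(d/10 pc) = 18.97 − 5 log₁₀(3.42×10^3/10)
  = 18.97 − 5 × 2.534 = 18.97 − 12.67 = 6.30.

6.30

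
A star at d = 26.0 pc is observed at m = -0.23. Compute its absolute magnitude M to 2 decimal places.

M = m − 5 log₁₀(d/10 pc) = -0.23 − 5 log₁₀(26.0/10)
  = -0.23 − 5 × 0.415 = -0.23 − 2.07 = -2.30.

-2.30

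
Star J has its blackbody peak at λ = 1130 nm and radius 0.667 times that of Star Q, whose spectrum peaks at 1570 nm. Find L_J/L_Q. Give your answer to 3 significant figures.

1.66

Wien's law gives T ∝ 1/λ_max, so T_J/T_Q = λ_Q/λ_J = 1570/1130 = 1.389.
Then L ∝ R²T⁴ gives L_J/L_Q = (0.667)² × (1.389)⁴ = 0.4449 × 3.726 = 1.658.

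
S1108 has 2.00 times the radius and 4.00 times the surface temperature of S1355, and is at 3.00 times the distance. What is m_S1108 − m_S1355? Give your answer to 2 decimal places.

L_S1108/L_S1355 = (2.00)²(4.00)⁴ = 1024.
F_S1108/F_S1355 = (L_S1108/L_S1355)/(d_S1108/d_S1355)² = 1024/9.000 = 113.8.
m_S1108 − m_S1355 = −2.5 log₁₀(113.8) = -5.14.

-5.14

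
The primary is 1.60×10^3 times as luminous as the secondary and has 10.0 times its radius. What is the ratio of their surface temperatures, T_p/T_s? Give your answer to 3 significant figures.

2.00

L ∝ R²T⁴ gives T ∝ (L/R²)^(1/4), so
T_p/T_s = (1.60×10^3 / 10.0²)^(1/4) = (16.00)^(1/4) = 2.000.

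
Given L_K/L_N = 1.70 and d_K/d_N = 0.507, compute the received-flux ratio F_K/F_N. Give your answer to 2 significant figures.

F = L/(4πd²), so F_K/F_N = (L_K/L_N) / (d_K/d_N)²
= 1.70 / (0.507)² = 1.70 / 0.2570 = 6.614.

6.6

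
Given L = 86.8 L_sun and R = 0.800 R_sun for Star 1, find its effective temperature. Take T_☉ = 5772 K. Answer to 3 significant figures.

T/T_☉ = (L/L_☉)^(1/4) / (R/R_☉)^(1/2)
T = 5772 × (86.8)^(1/4) / √(0.800) = 5772 × 3.052 / 0.8944 = 1.970×10^4 K.

1.97×10^4 K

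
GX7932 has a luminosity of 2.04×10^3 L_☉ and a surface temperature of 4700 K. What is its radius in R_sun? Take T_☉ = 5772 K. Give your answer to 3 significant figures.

68.1 R_sun

R/R_☉ = √(L/L_☉) / (T/T_☉)² = √(2.04×10^3) / (0.8143)²
       = 45.17 / 0.6630 = 68.12.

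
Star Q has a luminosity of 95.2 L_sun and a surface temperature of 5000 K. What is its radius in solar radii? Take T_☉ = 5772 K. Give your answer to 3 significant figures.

R/R_☉ = √(L/L_☉) / (T/T_☉)² = √(95.2) / (0.8663)²
       = 9.757 / 0.7504 = 13.00.

13.0 solar radii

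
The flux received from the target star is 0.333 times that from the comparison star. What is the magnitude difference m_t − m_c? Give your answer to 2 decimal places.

1.19

m_t − m_c = −2.5 log₁₀(F_t/F_c) = −2.5 log₁₀(0.333) = −2.5 × (-0.478) = 1.194.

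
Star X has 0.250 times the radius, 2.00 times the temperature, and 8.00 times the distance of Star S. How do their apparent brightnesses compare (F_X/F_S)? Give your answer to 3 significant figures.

0.0156

L_X/L_S = (R_X/R_S)²(T_X/T_S)⁴ = (0.250)² × (2.00)⁴ = 1.000.
F_X/F_S = (L_X/L_S)/(d_X/d_S)² = 1.000 / (8.00)² = 0.01562.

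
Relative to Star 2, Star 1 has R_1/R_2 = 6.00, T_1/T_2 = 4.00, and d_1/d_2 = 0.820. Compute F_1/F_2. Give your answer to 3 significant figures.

L_1/L_2 = (R_1/R_2)²(T_1/T_2)⁴ = (6.00)² × (4.00)⁴ = 9216.
F_1/F_2 = (L_1/L_2)/(d_1/d_2)² = 9216 / (0.820)² = 1.371×10^4.

1.37×10^4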